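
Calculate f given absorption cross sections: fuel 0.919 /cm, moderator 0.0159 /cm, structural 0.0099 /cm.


f = Sigma_a_fuel / (Sigma_a_fuel + Sigma_a_mod + Sigma_a_other)
f = 0.919 / (0.919 + 0.0159 + 0.0099)
f = 0.97269

0.97269


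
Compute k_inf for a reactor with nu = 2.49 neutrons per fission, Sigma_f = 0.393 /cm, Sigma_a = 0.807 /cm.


k_inf = nu * Sigma_f / Sigma_a
k_inf = 2.49 * 0.393 / 0.807
k_inf = 1.2126

1.2126


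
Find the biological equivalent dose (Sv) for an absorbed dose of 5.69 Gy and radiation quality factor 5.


H = D * Q
H = 5.69 * 5
H = 28.450 Sv

28.450


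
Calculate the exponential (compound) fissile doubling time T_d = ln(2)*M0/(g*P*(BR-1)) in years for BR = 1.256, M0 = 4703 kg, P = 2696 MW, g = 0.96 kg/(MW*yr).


Breeding gain G = BR - 1 = 1.256 - 1 = 0.256
Fissile production rate = g * P * G = 0.96 * 2696 * 0.256 = 662.56896 kg/yr
T_d = ln(2) * M0 / (g * P * G)
T_d = ln(2) * 4703 / 662.56896 = 4.9200 yr

4.9200


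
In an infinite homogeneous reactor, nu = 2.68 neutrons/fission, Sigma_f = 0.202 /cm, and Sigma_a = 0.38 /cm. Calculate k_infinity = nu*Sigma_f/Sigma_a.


k_inf = nu * Sigma_f / Sigma_a
k_inf = 2.68 * 0.202 / 0.38
k_inf = 1.4246

1.4246


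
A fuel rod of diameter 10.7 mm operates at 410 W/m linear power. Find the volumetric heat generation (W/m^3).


r = D / 2 / 1000 = 10.7 / 2 / 1000 = 0.00535 m
q''' = q' / (pi * r^2)
q''' = 410 / (pi * 0.00535^2)
q''' = 4.5596e+06 W/m^3

4.5596e+06


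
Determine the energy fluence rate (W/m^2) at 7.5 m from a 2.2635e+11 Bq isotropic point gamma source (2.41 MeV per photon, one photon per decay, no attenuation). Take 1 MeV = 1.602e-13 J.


psi = A * E * 1.602e-13 / (4*pi*r^2)
psi = 2.2635e+11 * 2.41 * 1.602e-13 / (4*pi*7.5^2)
psi = 1.2363e-04 W/m^2

1.2363e-04


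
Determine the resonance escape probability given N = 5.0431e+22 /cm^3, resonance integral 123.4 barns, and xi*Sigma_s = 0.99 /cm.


p = exp(-N * I * 1e-24 / (xi*Sigma_s))
p = exp(-5.0431e+22 * 123.4 * 1e-24 / 0.99)
p = 0.0018621

0.0018621


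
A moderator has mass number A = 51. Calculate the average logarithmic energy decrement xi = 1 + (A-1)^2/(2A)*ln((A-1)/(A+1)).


xi = 1 + (A-1)^2/(2A) * ln((A-1)/(A+1))
xi = 1 + (51-1)^2/(2*51) * ln((51-1)/(51 +1))
xi = 0.038708

0.038708


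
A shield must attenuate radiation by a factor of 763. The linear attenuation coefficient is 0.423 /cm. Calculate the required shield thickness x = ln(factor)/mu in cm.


x = ln(factor) / mu
x = ln(763) / 0.423
x = 15.691 cm

15.691


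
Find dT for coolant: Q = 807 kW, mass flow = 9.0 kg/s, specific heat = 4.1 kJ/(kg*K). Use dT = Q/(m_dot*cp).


dT = Q / (m_dot * cp)
dT = 807 / (9.0 * 4.1)
dT = 21.870 C

21.870


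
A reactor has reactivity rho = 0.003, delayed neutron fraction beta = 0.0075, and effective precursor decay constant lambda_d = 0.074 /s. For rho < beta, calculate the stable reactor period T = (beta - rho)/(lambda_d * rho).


T = (beta - rho) / (lambda_d * rho)
T = (0.0075 - 0.003) / (0.074 * 0.003)
T = 20.270 s

20.270


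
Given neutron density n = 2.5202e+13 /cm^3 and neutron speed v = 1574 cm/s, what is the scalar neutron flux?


phi = n * v
phi = 2.5202e+13 * 1574
phi = 3.9668e+16 /cm^2/s

3.9668e+16


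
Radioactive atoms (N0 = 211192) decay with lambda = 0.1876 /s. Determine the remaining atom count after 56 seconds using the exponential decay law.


N = N0 * exp(-lambda * t)
N = 211192 * exp(-0.1876 * 56)
N = 5.7830

5.7830


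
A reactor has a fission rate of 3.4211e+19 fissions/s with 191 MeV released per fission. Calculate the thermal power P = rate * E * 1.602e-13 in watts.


P = fission_rate * E_MeV * 1.602e-13
P = 3.4211e+19 * 191 * 1.602e-13
P = 1.0468e+09 W

1.0468e+09


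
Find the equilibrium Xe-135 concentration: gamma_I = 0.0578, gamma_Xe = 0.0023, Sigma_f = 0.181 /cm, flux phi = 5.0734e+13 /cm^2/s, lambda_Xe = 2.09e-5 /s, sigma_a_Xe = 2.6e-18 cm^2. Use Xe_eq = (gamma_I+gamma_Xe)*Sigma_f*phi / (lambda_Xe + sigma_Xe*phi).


Xe_eq = (gamma_I + gamma_Xe) * Sigma_f * phi / (lambda_Xe + sigma_Xe * phi)
Numerator = (0.0578 + 0.0023) * 0.181 * 5.0734e+13 = 5.518895e+11
Denominator = 2.09e-5 + 2.6e-18 * 5.0734e+13 = 1.528084e-04
Xe_eq = 5.518895e+11 / 1.528084e-04 = 3.6116e+15 /cm^3

3.6116e+15


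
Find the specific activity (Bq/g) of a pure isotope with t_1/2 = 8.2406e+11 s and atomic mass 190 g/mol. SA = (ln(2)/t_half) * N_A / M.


lambda = ln(2) / t_half = ln(2) / 8.2406e+11 = 8.411368e-13 /s
SA = lambda * N_A / M
SA = 8.411368e-13 * 6.022e23 / 190
SA = 2.6660e+09 Bq/g

2.6660e+09


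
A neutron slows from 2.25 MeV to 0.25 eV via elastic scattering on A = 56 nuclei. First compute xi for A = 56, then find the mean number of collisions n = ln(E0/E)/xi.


xi = 1 + (A-1)^2/(2A)*ln((A-1)/(A+1)) = 0.03529286 (for A = 56)
n = ln(E0/E) / xi
n = ln(2.25e6 / 0.25) / 0.03529286
n = ln(9.000000e+06) / 0.03529286 = 453.71

453.71


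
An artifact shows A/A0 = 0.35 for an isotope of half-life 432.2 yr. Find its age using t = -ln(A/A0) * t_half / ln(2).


lambda = ln(2) / t_half = ln(2) / 432.2 = 0.001603765 /yr
t = -ln(A/A0) / lambda
t = -ln(0.35) / 0.001603765
t = 654.60 yr

654.60


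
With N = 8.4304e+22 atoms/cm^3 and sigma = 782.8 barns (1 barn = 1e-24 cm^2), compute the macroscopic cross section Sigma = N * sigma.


Sigma = N * sigma_barns * 1e-24
Sigma = 8.4304e+22 * 782.8 * 1e-24
Sigma = 65.993 /cm

65.993


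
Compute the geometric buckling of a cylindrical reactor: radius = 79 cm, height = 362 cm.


B^2 = (2.405/R)^2 + (pi/H)^2
B^2 = (2.405/79)^2 + (pi/362)^2
B^2 = 0.0010021 /cm^2

0.0010021


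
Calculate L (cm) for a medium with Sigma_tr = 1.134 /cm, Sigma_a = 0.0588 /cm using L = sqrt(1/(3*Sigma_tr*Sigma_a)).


D = 1 / (3 * Sigma_tr) = 1 / (3 * 1.134) = 0.2939447 cm
L = sqrt(D / Sigma_a)
L = sqrt(0.2939447 / 0.0588)
L = 2.2359 cm

2.2359


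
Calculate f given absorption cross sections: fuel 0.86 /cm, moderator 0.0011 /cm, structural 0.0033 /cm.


f = Sigma_a_fuel / (Sigma_a_fuel + Sigma_a_mod + Sigma_a_other)
f = 0.86 / (0.86 + 0.0011 + 0.0033)
f = 0.99491

0.99491


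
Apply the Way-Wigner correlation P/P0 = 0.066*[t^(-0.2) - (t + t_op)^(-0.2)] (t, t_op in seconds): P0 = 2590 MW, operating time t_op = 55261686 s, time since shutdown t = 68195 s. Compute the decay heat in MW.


P/P0 = 0.066 * [t^(-0.2) - (t + t_op)^(-0.2)]
P/P0 = 0.066 * [68195^(-0.2) - (68195 + 55261686)^(-0.2)]
P/P0 = 0.066 * [0.1079567 - 0.02827535] = 0.005258969
P = 2590 * 0.005258969 = 13.621 MW

13.621


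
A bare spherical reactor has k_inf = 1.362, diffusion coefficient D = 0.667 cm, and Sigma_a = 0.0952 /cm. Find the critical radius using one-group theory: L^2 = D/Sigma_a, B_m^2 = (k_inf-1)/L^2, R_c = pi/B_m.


L^2 = D / Sigma_a = 0.667 / 0.0952 = 7.006303 cm^2
B_m^2 = (k_inf - 1) / L^2 = (1.362 - 1) / 7.006303 = 0.05166776 /cm^2
For a bare sphere: B_g = pi/R, so R_c = pi / sqrt(B_m^2)
R_c = pi / sqrt(0.05166776) = 13.821 cm

13.821


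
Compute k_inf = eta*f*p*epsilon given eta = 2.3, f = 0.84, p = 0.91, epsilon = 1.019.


k_inf = eta * f * p * epsilon
k_inf = 2.3 * 0.84 * 0.91 * 1.019
k_inf = 1.7915

1.7915


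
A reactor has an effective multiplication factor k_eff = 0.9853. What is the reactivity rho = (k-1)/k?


rho = (k_eff - 1) / k_eff
rho = (0.9853 - 1) / 0.9853
rho = -0.014919

-0.014919


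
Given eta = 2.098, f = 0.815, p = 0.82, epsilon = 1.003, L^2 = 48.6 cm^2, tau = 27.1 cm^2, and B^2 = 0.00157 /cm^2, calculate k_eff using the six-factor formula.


k_inf = eta*f*p*eps = 2.098*0.815*0.82*1.003 = 1.406300
P_TNL = 1/(1 + L^2*B^2) = 1/(1 + 48.6*0.00157) = 0.9291073
P_FNL = exp(-B^2*tau) = exp(-0.00157*27.1) = 0.9583454
k_eff = k_inf * P_TNL * P_FNL = 1.406300 * 0.9291073 * 0.9583454
k_eff = 1.2522

1.2522


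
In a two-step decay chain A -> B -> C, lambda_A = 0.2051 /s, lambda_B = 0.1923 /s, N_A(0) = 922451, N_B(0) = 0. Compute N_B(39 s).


N_B(t) = lambda_A * N_A0 / (lambda_B - lambda_A) * [exp(-lambda_A*t) - exp(-lambda_B*t)]
exp(-0.2051*39) = 3.358318e-04; exp(-0.1923*39) = 5.532503e-04
N_B = 0.2051 * 922451 / (0.1923 - 0.2051) * (3.358318e-04 - 5.532503e-04)
N_B = 3213.6

3213.6


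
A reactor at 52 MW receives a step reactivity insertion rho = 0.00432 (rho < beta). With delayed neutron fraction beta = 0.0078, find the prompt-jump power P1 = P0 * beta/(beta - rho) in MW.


P1/P0 = beta / (beta - rho)
P1/P0 = 0.0078 / (0.0078 - 0.00432) = 2.241379
P1 = 52 * 2.241379 = 116.55 MW

116.55


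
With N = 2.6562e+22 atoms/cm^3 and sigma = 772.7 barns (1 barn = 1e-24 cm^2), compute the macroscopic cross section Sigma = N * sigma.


Sigma = N * sigma_barns * 1e-24
Sigma = 2.6562e+22 * 772.7 * 1e-24
Sigma = 20.524 /cm

20.524


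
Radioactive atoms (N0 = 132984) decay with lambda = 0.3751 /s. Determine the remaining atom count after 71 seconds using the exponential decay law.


N = N0 * exp(-lambda * t)
N = 132984 * exp(-0.3751 * 71)
N = 3.6110e-07

3.6110e-07


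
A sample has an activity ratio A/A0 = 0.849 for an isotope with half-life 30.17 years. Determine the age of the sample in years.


lambda = ln(2) / t_half = ln(2) / 30.17 = 0.02297472 /yr
t = -ln(A/A0) / lambda
t = -ln(0.849) / 0.02297472
t = 7.1251 yr

7.1251


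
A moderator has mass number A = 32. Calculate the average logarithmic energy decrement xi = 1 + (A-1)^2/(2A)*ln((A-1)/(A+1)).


xi = 1 + (A-1)^2/(2A) * ln((A-1)/(A+1))
xi = 1 + (32-1)^2/(2*32) * ln((32-1)/(32 +1))
xi = 0.061218

0.061218


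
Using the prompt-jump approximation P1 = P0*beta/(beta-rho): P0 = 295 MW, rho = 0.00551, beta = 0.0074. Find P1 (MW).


P1/P0 = beta / (beta - rho)
P1/P0 = 0.0074 / (0.0074 - 0.00551) = 3.915344
P1 = 295 * 3.915344 = 1155.0 MW

1155.0


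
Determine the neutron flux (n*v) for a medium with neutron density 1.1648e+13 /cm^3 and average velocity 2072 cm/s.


phi = n * v
phi = 1.1648e+13 * 2072
phi = 2.4135e+16 /cm^2/s

2.4135e+16


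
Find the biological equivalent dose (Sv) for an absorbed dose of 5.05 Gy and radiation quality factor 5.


H = D * Q
H = 5.05 * 5
H = 25.250 Sv

25.250


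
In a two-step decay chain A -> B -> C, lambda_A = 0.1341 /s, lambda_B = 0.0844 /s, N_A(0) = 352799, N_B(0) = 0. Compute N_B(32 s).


N_B(t) = lambda_A * N_A0 / (lambda_B - lambda_A) * [exp(-lambda_A*t) - exp(-lambda_B*t)]
exp(-0.1341*32) = 0.01368849; exp(-0.0844*32) = 0.06715177
N_B = 0.1341 * 352799 / (0.0844 - 0.1341) * (0.01368849 - 0.06715177)
N_B = 50893

50893


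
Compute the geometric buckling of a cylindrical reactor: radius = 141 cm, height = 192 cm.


B^2 = (2.405/R)^2 + (pi/H)^2
B^2 = (2.405/141)^2 + (pi/192)^2
B^2 = 5.5866e-04 /cm^2

5.5866e-04


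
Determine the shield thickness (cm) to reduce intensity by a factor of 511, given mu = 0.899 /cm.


x = ln(factor) / mu
x = ln(511) / 0.899
x = 6.9370 cm

6.9370


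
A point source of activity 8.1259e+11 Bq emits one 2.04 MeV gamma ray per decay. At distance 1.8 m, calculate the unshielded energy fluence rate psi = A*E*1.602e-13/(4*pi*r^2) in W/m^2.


psi = A * E * 1.602e-13 / (4*pi*r^2)
psi = 8.1259e+11 * 2.04 * 1.602e-13 / (4*pi*1.8^2)
psi = 0.0065224 W/m^2

0.0065224


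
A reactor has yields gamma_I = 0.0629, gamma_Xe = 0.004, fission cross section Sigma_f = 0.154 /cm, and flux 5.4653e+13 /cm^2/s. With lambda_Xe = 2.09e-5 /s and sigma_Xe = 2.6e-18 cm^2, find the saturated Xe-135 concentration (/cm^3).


Xe_eq = (gamma_I + gamma_Xe) * Sigma_f * phi / (lambda_Xe + sigma_Xe * phi)
Numerator = (0.0629 + 0.004) * 0.154 * 5.4653e+13 = 5.630680e+11
Denominator = 2.09e-5 + 2.6e-18 * 5.4653e+13 = 1.629978e-04
Xe_eq = 5.630680e+11 / 1.629978e-04 = 3.4545e+15 /cm^3

3.4545e+15


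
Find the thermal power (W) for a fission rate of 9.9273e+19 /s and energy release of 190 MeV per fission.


P = fission_rate * E_MeV * 1.602e-13
P = 9.9273e+19 * 190 * 1.602e-13
P = 3.0217e+09 W

3.0217e+09


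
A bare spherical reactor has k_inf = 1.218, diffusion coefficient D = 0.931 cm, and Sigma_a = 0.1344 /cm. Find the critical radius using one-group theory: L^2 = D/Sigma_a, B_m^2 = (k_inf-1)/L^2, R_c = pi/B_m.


L^2 = D / Sigma_a = 0.931 / 0.1344 = 6.927083 cm^2
B_m^2 = (k_inf - 1) / L^2 = (1.218 - 1) / 6.927083 = 0.03147068 /cm^2
For a bare sphere: B_g = pi/R, so R_c = pi / sqrt(B_m^2)
R_c = pi / sqrt(0.03147068) = 17.709 cm

17.709


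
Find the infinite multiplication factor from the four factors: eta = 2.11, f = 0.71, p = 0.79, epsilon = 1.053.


k_inf = eta * f * p * epsilon
k_inf = 2.11 * 0.71 * 0.79 * 1.053
k_inf = 1.2462

1.2462


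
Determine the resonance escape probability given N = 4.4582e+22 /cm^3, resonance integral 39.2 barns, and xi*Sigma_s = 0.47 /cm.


p = exp(-N * I * 1e-24 / (xi*Sigma_s))
p = exp(-4.4582e+22 * 39.2 * 1e-24 / 0.47)
p = 0.024275

0.024275


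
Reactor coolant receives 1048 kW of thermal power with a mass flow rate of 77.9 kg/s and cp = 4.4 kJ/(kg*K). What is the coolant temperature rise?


dT = Q / (m_dot * cp)
dT = 1048 / (77.9 * 4.4)
dT = 3.0575 C

3.0575


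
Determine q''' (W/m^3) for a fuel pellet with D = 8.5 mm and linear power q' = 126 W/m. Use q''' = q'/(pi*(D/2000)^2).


r = D / 2 / 1000 = 8.5 / 2 / 1000 = 0.00425 m
q''' = q' / (pi * r^2)
q''' = 126 / (pi * 0.00425^2)
q''' = 2.2205e+06 W/m^3

2.2205e+06


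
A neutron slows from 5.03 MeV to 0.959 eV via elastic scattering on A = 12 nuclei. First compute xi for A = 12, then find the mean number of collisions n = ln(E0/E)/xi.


xi = 1 + (A-1)^2/(2A)*ln((A-1)/(A+1)) = 0.1577690 (for A = 12)
n = ln(E0/E) / xi
n = ln(5.03e6 / 0.959) / 0.1577690
n = ln(5.245047e+06) / 0.1577690 = 98.072

98.072


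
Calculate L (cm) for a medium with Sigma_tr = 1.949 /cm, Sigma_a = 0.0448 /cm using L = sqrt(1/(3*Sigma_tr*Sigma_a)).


D = 1 / (3 * Sigma_tr) = 1 / (3 * 1.949) = 0.1710279 cm
L = sqrt(D / Sigma_a)
L = sqrt(0.1710279 / 0.0448)
L = 1.9539 cm

1.9539


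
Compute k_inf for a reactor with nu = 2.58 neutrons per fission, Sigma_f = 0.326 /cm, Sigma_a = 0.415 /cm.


k_inf = nu * Sigma_f / Sigma_a
k_inf = 2.58 * 0.326 / 0.415
k_inf = 2.0267

2.0267


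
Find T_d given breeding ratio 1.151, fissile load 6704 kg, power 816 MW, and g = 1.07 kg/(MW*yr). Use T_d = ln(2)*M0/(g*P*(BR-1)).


Breeding gain G = BR - 1 = 1.151 - 1 = 0.151
Fissile production rate = g * P * G = 1.07 * 816 * 0.151 = 131.84112 kg/yr
T_d = ln(2) * M0 / (g * P * G)
T_d = ln(2) * 6704 / 131.84112 = 35.246 yr

35.246


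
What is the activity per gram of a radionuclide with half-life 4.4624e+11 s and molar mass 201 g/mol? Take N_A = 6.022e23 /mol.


lambda = ln(2) / t_half = ln(2) / 4.4624e+11 = 1.553306e-12 /s
SA = lambda * N_A / M
SA = 1.553306e-12 * 6.022e23 / 201
SA = 4.6537e+09 Bq/g

4.6537e+09


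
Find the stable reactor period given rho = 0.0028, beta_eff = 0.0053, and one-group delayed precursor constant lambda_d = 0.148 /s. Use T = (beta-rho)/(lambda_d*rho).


T = (beta - rho) / (lambda_d * rho)
T = (0.0053 - 0.0028) / (0.148 * 0.0028)
T = 6.0328 s

6.0328


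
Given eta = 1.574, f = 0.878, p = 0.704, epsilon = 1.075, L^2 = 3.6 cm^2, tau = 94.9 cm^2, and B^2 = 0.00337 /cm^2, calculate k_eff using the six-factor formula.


k_inf = eta*f*p*eps = 1.574*0.878*0.704*1.075 = 1.045876
P_TNL = 1/(1 + L^2*B^2) = 1/(1 + 3.6*0.00337) = 0.9880134
P_FNL = exp(-B^2*tau) = exp(-0.00337*94.9) = 0.7262848
k_eff = k_inf * P_TNL * P_FNL = 1.045876 * 0.9880134 * 0.7262848
k_eff = 0.75050

0.75050


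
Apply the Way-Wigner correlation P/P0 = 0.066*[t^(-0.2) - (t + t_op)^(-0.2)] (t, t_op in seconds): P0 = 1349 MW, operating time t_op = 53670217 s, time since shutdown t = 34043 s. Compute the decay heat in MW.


P/P0 = 0.066 * [t^(-0.2) - (t + t_op)^(-0.2)]
P/P0 = 0.066 * [34043^(-0.2) - (34043 + 53670217)^(-0.2)]
P/P0 = 0.066 * [0.1240493 - 0.02844450] = 0.006309917
P = 1349 * 0.006309917 = 8.5121 MW

8.5121


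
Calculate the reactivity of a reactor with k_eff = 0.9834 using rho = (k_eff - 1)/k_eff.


rho = (k_eff - 1) / k_eff
rho = (0.9834 - 1) / 0.9834
rho = -0.016880

-0.016880


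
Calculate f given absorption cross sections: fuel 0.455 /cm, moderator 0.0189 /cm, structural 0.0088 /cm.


f = Sigma_a_fuel / (Sigma_a_fuel + Sigma_a_mod + Sigma_a_other)
f = 0.455 / (0.455 + 0.0189 + 0.0088)
f = 0.94261

0.94261


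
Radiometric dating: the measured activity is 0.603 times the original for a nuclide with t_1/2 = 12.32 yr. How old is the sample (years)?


lambda = ln(2) / t_half = ln(2) / 12.32 = 0.05626195 /yr
t = -ln(A/A0) / lambda
t = -ln(0.603) / 0.05626195
t = 8.9908 yr

8.9908


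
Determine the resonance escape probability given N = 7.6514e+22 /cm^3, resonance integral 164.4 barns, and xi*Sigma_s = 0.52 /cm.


p = exp(-N * I * 1e-24 / (xi*Sigma_s))
p = exp(-7.6514e+22 * 164.4 * 1e-24 / 0.52)
p = 3.1213e-11

3.1213e-11


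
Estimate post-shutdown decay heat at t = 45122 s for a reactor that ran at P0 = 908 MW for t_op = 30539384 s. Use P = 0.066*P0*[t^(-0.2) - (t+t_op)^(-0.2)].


P/P0 = 0.066 * [t^(-0.2) - (t + t_op)^(-0.2)]
P/P0 = 0.066 * [45122^(-0.2) - (45122 + 30539384)^(-0.2)]
P/P0 = 0.066 * [0.1172526 - 0.03183462] = 0.005637587
P = 908 * 0.005637587 = 5.1189 MW

5.1189


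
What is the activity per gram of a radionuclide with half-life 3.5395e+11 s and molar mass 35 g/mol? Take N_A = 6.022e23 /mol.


lambda = ln(2) / t_half = ln(2) / 3.5395e+11 = 1.958319e-12 /s
SA = lambda * N_A / M
SA = 1.958319e-12 * 6.022e23 / 35
SA = 3.3694e+10 Bq/g

3.3694e+10


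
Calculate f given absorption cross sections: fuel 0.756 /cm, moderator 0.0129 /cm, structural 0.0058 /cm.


f = Sigma_a_fuel / (Sigma_a_fuel + Sigma_a_mod + Sigma_a_other)
f = 0.756 / (0.756 + 0.0129 + 0.0058)
f = 0.97586

0.97586


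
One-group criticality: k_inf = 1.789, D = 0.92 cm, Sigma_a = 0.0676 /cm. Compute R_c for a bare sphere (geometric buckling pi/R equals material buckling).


L^2 = D / Sigma_a = 0.92 / 0.0676 = 13.60947 cm^2
B_m^2 = (k_inf - 1) / L^2 = (1.789 - 1) / 13.60947 = 0.05797434 /cm^2
For a bare sphere: B_g = pi/R, so R_c = pi / sqrt(B_m^2)
R_c = pi / sqrt(0.05797434) = 13.048 cm

13.048


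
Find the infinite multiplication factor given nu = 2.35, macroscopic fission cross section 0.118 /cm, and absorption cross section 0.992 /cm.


k_inf = nu * Sigma_f / Sigma_a
k_inf = 2.35 * 0.118 / 0.992
k_inf = 0.27954

0.27954


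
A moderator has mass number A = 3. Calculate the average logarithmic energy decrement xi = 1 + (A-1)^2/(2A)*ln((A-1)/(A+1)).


xi = 1 + (A-1)^2/(2A) * ln((A-1)/(A+1))
xi = 1 + (3-1)^2/(2*3) * ln((3-1)/(3 +1))
xi = 0.53790

0.53790


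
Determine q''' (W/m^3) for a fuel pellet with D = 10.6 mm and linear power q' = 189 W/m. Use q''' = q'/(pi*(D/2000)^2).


r = D / 2 / 1000 = 10.6 / 2 / 1000 = 0.0053 m
q''' = q' / (pi * r^2)
q''' = 189 / (pi * 0.0053^2)
q''' = 2.1417e+06 W/m^3

2.1417e+06


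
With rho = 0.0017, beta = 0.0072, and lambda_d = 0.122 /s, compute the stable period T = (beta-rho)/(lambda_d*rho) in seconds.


T = (beta - rho) / (lambda_d * rho)
T = (0.0072 - 0.0017) / (0.122 * 0.0017)
T = 26.519 s

26.519


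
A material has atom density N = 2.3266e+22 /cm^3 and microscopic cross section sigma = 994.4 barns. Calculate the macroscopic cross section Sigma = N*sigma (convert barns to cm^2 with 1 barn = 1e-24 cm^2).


Sigma = N * sigma_barns * 1e-24
Sigma = 2.3266e+22 * 994.4 * 1e-24
Sigma = 23.136 /cm

23.136


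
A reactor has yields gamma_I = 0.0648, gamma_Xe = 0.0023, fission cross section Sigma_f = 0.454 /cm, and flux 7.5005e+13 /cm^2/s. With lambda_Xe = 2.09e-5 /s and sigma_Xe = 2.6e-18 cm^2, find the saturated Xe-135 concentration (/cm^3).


Xe_eq = (gamma_I + gamma_Xe) * Sigma_f * phi / (lambda_Xe + sigma_Xe * phi)
Numerator = (0.0648 + 0.0023) * 0.454 * 7.5005e+13 = 2.284907e+12
Denominator = 2.09e-5 + 2.6e-18 * 7.5005e+13 = 2.159130e-04
Xe_eq = 2.284907e+12 / 2.159130e-04 = 1.0583e+16 /cm^3

1.0583e+16


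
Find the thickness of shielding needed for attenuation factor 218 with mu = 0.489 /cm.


x = ln(factor) / mu
x = ln(218) / 0.489
x = 11.011 cm

11.011


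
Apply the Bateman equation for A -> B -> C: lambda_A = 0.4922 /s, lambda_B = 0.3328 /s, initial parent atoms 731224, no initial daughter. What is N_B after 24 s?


N_B(t) = lambda_A * N_A0 / (lambda_B - lambda_A) * [exp(-lambda_A*t) - exp(-lambda_B*t)]
exp(-0.4922*24) = 7.409112e-06; exp(-0.3328*24) = 3.397841e-04
N_B = 0.4922 * 731224 / (0.3328 - 0.4922) * (7.409112e-06 - 3.397841e-04)
N_B = 750.47

750.47


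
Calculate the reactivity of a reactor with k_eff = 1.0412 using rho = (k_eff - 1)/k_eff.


rho = (k_eff - 1) / k_eff
rho = (1.0412 - 1) / 1.0412
rho = 0.039570

0.039570


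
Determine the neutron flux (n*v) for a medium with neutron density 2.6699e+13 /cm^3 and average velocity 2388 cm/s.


phi = n * v
phi = 2.6699e+13 * 2388
phi = 6.3757e+16 /cm^2/s

6.3757e+16


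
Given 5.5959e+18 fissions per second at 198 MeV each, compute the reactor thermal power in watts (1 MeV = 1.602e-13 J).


P = fission_rate * E_MeV * 1.602e-13
P = 5.5959e+18 * 198 * 1.602e-13
P = 1.7750e+08 W

1.7750e+08


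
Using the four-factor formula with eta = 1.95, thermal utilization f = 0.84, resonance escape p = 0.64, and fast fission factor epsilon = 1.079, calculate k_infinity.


k_inf = eta * f * p * epsilon
k_inf = 1.95 * 0.84 * 0.64 * 1.079
k_inf = 1.1311

1.1311


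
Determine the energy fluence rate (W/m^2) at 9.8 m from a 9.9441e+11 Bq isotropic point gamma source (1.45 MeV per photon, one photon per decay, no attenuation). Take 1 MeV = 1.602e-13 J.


psi = A * E * 1.602e-13 / (4*pi*r^2)
psi = 9.9441e+11 * 1.45 * 1.602e-13 / (4*pi*9.8^2)
psi = 1.9140e-04 W/m^2

1.9140e-04


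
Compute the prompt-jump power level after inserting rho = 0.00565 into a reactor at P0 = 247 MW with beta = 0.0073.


P1/P0 = beta / (beta - rho)
P1/P0 = 0.0073 / (0.0073 - 0.00565) = 4.424242
P1 = 247 * 4.424242 = 1092.8 MW

1092.8


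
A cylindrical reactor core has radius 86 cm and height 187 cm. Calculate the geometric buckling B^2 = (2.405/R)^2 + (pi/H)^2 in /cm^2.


B^2 = (2.405/R)^2 + (pi/H)^2
B^2 = (2.405/86)^2 + (pi/187)^2
B^2 = 0.0010643 /cm^2

0.0010643


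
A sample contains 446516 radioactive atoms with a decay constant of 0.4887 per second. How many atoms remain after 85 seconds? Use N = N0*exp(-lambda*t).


N = N0 * exp(-lambda * t)
N = 446516 * exp(-0.4887 * 85)
N = 4.0688e-13

4.0688e-13


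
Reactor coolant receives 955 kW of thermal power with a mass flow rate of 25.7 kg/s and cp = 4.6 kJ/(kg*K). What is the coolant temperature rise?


dT = Q / (m_dot * cp)
dT = 955 / (25.7 * 4.6)
dT = 8.0782 C

8.0782


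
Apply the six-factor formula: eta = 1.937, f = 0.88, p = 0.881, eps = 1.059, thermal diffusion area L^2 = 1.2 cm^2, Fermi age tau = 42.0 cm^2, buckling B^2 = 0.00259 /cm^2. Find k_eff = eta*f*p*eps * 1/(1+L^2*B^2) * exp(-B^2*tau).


k_inf = eta*f*p*eps = 1.937*0.88*0.881*1.059 = 1.590319
P_TNL = 1/(1 + L^2*B^2) = 1/(1 + 1.2*0.00259) = 0.9969016
P_FNL = exp(-B^2*tau) = exp(-0.00259*42.0) = 0.8969277
k_eff = k_inf * P_TNL * P_FNL = 1.590319 * 0.9969016 * 0.8969277
k_eff = 1.4220

1.4220


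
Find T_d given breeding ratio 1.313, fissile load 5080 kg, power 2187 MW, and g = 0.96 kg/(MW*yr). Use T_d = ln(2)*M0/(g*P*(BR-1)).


Breeding gain G = BR - 1 = 1.313 - 1 = 0.313
Fissile production rate = g * P * G = 0.96 * 2187 * 0.313 = 657.14976 kg/yr
T_d = ln(2) * M0 / (g * P * G)
T_d = ln(2) * 5080 / 657.14976 = 5.3583 yr

5.3583


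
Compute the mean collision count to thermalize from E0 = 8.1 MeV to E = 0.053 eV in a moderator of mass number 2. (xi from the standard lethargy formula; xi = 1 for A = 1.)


xi = 1 + (A-1)^2/(2A)*ln((A-1)/(A+1)) = 0.7253469 (for A = 2)
n = ln(E0/E) / xi
n = ln(8.1e6 / 0.053) / 0.7253469
n = ln(1.528302e+08) / 0.7253469 = 25.980

25.980


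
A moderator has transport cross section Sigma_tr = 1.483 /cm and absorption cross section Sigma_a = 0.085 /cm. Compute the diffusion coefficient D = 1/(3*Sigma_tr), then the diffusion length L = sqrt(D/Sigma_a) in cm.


D = 1 / (3 * Sigma_tr) = 1 / (3 * 1.483) = 0.2247696 cm
L = sqrt(D / Sigma_a)
L = sqrt(0.2247696 / 0.085)
L = 1.6261 cm

1.6261


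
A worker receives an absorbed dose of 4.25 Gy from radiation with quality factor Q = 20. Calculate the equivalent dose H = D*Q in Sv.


H = D * Q
H = 4.25 * 20
H = 85.000 Sv

85.000


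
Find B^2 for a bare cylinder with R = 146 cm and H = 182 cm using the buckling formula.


B^2 = (2.405/R)^2 + (pi/H)^2
B^2 = (2.405/146)^2 + (pi/182)^2
B^2 = 5.6931e-04 /cm^2

5.6931e-04


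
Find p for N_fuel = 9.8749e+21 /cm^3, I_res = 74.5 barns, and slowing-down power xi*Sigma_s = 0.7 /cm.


p = exp(-N * I * 1e-24 / (xi*Sigma_s))
p = exp(-9.8749e+21 * 74.5 * 1e-24 / 0.7)
p = 0.34960

0.34960


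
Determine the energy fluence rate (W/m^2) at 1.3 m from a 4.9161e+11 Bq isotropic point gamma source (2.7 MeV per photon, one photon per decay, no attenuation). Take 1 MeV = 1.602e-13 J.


psi = A * E * 1.602e-13 / (4*pi*r^2)
psi = 4.9161e+11 * 2.7 * 1.602e-13 / (4*pi*1.3^2)
psi = 0.010013 W/m^2

0.010013


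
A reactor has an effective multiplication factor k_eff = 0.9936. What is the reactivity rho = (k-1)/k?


rho = (k_eff - 1) / k_eff
rho = (0.9936 - 1) / 0.9936
rho = -0.0064412

-0.0064412


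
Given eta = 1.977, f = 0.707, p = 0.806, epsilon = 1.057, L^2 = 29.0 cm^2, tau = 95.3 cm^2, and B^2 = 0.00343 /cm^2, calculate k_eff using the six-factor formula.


k_inf = eta*f*p*eps = 1.977*0.707*0.806*1.057 = 1.190793
P_TNL = 1/(1 + L^2*B^2) = 1/(1 + 29.0*0.00343) = 0.9095291
P_FNL = exp(-B^2*tau) = exp(-0.00343*95.3) = 0.7211710
k_eff = k_inf * P_TNL * P_FNL = 1.190793 * 0.9095291 * 0.7211710
k_eff = 0.78107

0.78107


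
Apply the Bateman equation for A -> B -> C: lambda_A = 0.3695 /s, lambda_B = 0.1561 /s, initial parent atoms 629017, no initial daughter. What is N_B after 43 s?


N_B(t) = lambda_A * N_A0 / (lambda_B - lambda_A) * [exp(-lambda_A*t) - exp(-lambda_B*t)]
exp(-0.3695*43) = 1.258091e-07; exp(-0.1561*43) = 0.001215864
N_B = 0.3695 * 629017 / (0.1561 - 0.3695) * (1.258091e-07 - 0.001215864)
N_B = 1324.1

1324.1


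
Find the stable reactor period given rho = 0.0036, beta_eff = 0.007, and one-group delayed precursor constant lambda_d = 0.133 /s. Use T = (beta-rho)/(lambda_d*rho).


T = (beta - rho) / (lambda_d * rho)
T = (0.007 - 0.0036) / (0.133 * 0.0036)
T = 7.1011 s

7.1011


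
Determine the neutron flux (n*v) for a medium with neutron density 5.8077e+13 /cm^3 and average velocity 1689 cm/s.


phi = n * v
phi = 5.8077e+13 * 1689
phi = 9.8092e+16 /cm^2/s

9.8092e+16


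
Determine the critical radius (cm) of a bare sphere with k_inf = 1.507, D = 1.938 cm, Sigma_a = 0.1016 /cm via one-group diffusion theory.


L^2 = D / Sigma_a = 1.938 / 0.1016 = 19.07480 cm^2
B_m^2 = (k_inf - 1) / L^2 = (1.507 - 1) / 19.07480 = 0.02657957 /cm^2
For a bare sphere: B_g = pi/R, so R_c = pi / sqrt(B_m^2)
R_c = pi / sqrt(0.02657957) = 19.270 cm

19.270


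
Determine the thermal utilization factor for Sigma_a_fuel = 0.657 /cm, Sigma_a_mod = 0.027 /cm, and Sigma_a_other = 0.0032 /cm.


f = Sigma_a_fuel / (Sigma_a_fuel + Sigma_a_mod + Sigma_a_other)
f = 0.657 / (0.657 + 0.027 + 0.0032)
f = 0.95605

0.95605


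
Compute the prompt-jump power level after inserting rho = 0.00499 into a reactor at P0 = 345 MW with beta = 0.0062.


P1/P0 = beta / (beta - rho)
P1/P0 = 0.0062 / (0.0062 - 0.00499) = 5.123967
P1 = 345 * 5.123967 = 1767.8 MW

1767.8


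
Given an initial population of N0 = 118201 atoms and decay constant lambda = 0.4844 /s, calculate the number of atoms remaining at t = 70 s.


N = N0 * exp(-lambda * t)
N = 118201 * exp(-0.4844 * 70)
N = 2.2211e-10

2.2211e-10


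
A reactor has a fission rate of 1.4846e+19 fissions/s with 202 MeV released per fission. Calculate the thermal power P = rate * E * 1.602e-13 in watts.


P = fission_rate * E_MeV * 1.602e-13
P = 1.4846e+19 * 202 * 1.602e-13
P = 4.8042e+08 W

4.8042e+08


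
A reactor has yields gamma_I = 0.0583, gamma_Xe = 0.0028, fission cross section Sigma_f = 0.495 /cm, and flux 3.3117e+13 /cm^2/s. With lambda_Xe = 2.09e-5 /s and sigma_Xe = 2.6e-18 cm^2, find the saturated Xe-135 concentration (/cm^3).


Xe_eq = (gamma_I + gamma_Xe) * Sigma_f * phi / (lambda_Xe + sigma_Xe * phi)
Numerator = (0.0583 + 0.0028) * 0.495 * 3.3117e+13 = 1.001607e+12
Denominator = 2.09e-5 + 2.6e-18 * 3.3117e+13 = 1.070042e-04
Xe_eq = 1.001607e+12 / 1.070042e-04 = 9.3604e+15 /cm^3

9.3604e+15


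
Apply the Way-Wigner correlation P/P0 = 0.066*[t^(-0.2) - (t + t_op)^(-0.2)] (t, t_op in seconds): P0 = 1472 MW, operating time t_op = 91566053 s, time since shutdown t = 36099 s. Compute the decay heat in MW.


P/P0 = 0.066 * [t^(-0.2) - (t + t_op)^(-0.2)]
P/P0 = 0.066 * [36099^(-0.2) - (36099 + 91566053)^(-0.2)]
P/P0 = 0.066 * [0.1226030 - 0.02556341] = 0.006404613
P = 1472 * 0.006404613 = 9.4276 MW

9.4276


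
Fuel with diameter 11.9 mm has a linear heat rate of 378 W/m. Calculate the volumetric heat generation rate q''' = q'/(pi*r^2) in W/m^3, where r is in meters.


r = D / 2 / 1000 = 11.9 / 2 / 1000 = 0.00595 m
q''' = q' / (pi * r^2)
q''' = 378 / (pi * 0.00595^2)
q''' = 3.3987e+06 W/m^3

3.3987e+06


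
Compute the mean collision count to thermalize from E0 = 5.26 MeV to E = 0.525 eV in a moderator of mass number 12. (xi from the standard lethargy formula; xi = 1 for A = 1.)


xi = 1 + (A-1)^2/(2A)*ln((A-1)/(A+1)) = 0.1577690 (for A = 12)
n = ln(E0/E) / xi
n = ln(5.26e6 / 0.525) / 0.1577690
n = ln(1.001905e+07) / 0.1577690 = 102.17

102.17


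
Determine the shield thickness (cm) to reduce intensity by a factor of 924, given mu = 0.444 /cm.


x = ln(factor) / mu
x = ln(924) / 0.444
x = 15.380 cm

15.380


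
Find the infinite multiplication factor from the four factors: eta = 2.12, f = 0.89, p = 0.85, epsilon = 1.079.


k_inf = eta * f * p * epsilon
k_inf = 2.12 * 0.89 * 0.85 * 1.079
k_inf = 1.7305

1.7305


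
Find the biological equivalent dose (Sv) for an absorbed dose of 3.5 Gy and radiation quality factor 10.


H = D * Q
H = 3.5 * 10
H = 35.000 Sv

35.000


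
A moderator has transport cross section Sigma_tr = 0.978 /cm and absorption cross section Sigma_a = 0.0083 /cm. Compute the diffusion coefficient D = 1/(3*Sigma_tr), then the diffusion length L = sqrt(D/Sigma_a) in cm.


D = 1 / (3 * Sigma_tr) = 1 / (3 * 0.978) = 0.3408316 cm
L = sqrt(D / Sigma_a)
L = sqrt(0.3408316 / 0.0083)
L = 6.4081 cm

6.4081


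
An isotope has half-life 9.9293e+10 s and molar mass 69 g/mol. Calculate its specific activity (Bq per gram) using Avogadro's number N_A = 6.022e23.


lambda = ln(2) / t_half = ln(2) / 9.9293e+10 = 6.980826e-12 /s
SA = lambda * N_A / M
SA = 6.980826e-12 * 6.022e23 / 69
SA = 6.0925e+10 Bq/g

6.0925e+10


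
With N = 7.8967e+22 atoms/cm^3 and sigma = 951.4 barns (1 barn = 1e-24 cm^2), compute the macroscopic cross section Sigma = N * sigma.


Sigma = N * sigma_barns * 1e-24
Sigma = 7.8967e+22 * 951.4 * 1e-24
Sigma = 75.129 /cm

75.129


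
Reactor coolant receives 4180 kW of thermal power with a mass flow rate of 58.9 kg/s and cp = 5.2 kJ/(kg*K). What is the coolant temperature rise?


dT = Q / (m_dot * cp)
dT = 4180 / (58.9 * 5.2)
dT = 13.648 C

13.648


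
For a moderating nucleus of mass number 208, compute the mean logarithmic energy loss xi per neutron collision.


xi = 1 + (A-1)^2/(2A) * ln((A-1)/(A+1))
xi = 1 + (208-1)^2/(2*208) * ln((208-1)/(208 +1))
xi = 0.0095846

0.0095846


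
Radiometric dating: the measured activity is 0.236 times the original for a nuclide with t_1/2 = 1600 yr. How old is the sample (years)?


lambda = ln(2) / t_half = ln(2) / 1600 = 4.332170e-04 /yr
t = -ln(A/A0) / lambda
t = -ln(0.236) / 4.332170e-04
t = 3333.0 yr

3333.0


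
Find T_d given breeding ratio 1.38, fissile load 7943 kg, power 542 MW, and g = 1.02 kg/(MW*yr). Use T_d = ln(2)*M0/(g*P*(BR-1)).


Breeding gain G = BR - 1 = 1.38 - 1 = 0.38
Fissile production rate = g * P * G = 1.02 * 542 * 0.38 = 210.0792 kg/yr
T_d = ln(2) * M0 / (g * P * G)
T_d = ln(2) * 7943 / 210.0792 = 26.208 yr

26.208


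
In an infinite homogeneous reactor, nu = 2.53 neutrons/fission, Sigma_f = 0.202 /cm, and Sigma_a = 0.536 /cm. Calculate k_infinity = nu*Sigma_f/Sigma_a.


k_inf = nu * Sigma_f / Sigma_a
k_inf = 2.53 * 0.202 / 0.536
k_inf = 0.95347

0.95347


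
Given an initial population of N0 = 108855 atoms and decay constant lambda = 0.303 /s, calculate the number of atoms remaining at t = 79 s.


N = N0 * exp(-lambda * t)
N = 108855 * exp(-0.303 * 79)
N = 4.3766e-06

4.3766e-06


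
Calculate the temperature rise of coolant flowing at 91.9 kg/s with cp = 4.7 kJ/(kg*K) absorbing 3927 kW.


dT = Q / (m_dot * cp)
dT = 3927 / (91.9 * 4.7)
dT = 9.0918 C

9.0918


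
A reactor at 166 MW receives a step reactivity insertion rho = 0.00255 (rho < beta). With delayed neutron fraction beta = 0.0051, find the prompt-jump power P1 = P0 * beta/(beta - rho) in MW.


P1/P0 = beta / (beta - rho)
P1/P0 = 0.0051 / (0.0051 - 0.00255) = 2.000000
P1 = 166 * 2.000000 = 332.00 MW

332.00


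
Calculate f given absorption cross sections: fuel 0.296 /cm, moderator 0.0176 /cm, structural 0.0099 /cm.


f = Sigma_a_fuel / (Sigma_a_fuel + Sigma_a_mod + Sigma_a_other)
f = 0.296 / (0.296 + 0.0176 + 0.0099)
f = 0.91499

0.91499


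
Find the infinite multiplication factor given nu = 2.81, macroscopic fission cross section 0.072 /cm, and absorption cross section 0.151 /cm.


k_inf = nu * Sigma_f / Sigma_a
k_inf = 2.81 * 0.072 / 0.151
k_inf = 1.3399

1.3399


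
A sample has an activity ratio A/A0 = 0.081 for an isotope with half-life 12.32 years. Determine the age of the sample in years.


lambda = ln(2) / t_half = ln(2) / 12.32 = 0.05626195 /yr
t = -ln(A/A0) / lambda
t = -ln(0.081) / 0.05626195
t = 44.672 yr

44.672


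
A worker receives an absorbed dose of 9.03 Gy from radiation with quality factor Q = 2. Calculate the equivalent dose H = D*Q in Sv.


H = D * Q
H = 9.03 * 2
H = 18.060 Sv

18.060


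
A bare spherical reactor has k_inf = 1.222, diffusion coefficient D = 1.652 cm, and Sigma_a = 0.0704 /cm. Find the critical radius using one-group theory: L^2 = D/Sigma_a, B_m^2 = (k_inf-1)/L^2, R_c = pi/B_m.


L^2 = D / Sigma_a = 1.652 / 0.0704 = 23.46591 cm^2
B_m^2 = (k_inf - 1) / L^2 = (1.222 - 1) / 23.46591 = 0.009460532 /cm^2
For a bare sphere: B_g = pi/R, so R_c = pi / sqrt(B_m^2)
R_c = pi / sqrt(0.009460532) = 32.299 cm

32.299


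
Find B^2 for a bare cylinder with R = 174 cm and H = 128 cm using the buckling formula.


B^2 = (2.405/R)^2 + (pi/H)^2
B^2 = (2.405/174)^2 + (pi/128)^2
B^2 = 7.9344e-04 /cm^2

7.9344e-04


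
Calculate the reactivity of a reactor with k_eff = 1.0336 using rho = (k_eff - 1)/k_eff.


rho = (k_eff - 1) / k_eff
rho = (1.0336 - 1) / 1.0336
rho = 0.032508

0.032508


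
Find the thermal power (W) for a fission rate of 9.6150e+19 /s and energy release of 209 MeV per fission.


P = fission_rate * E_MeV * 1.602e-13
P = 9.6150e+19 * 209 * 1.602e-13
P = 3.2193e+09 W

3.2193e+09


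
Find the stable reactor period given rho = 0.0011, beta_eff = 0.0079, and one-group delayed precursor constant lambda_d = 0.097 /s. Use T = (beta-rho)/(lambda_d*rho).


T = (beta - rho) / (lambda_d * rho)
T = (0.0079 - 0.0011) / (0.097 * 0.0011)
T = 63.730 s

63.730


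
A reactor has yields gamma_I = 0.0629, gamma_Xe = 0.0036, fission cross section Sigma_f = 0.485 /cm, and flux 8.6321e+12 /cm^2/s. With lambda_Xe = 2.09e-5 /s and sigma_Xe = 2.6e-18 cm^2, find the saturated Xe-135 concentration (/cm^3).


Xe_eq = (gamma_I + gamma_Xe) * Sigma_f * phi / (lambda_Xe + sigma_Xe * phi)
Numerator = (0.0629 + 0.0036) * 0.485 * 8.6321e+12 = 2.784068e+11
Denominator = 2.09e-5 + 2.6e-18 * 8.6321e+12 = 4.334346e-05
Xe_eq = 2.784068e+11 / 4.334346e-05 = 6.4233e+15 /cm^3

6.4233e+15


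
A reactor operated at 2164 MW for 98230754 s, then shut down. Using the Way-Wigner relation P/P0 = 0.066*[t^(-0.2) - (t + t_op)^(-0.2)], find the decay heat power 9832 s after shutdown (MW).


P/P0 = 0.066 * [t^(-0.2) - (t + t_op)^(-0.2)]
P/P0 = 0.066 * [9832^(-0.2) - (9832 + 98230754)^(-0.2)]
P/P0 = 0.066 * [0.1590273 - 0.02520820] = 0.008832061
P = 2164 * 0.008832061 = 19.113 MW

19.113


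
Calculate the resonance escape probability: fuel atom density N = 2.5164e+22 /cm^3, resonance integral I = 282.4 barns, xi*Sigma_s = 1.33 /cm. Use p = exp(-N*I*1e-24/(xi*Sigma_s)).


p = exp(-N * I * 1e-24 / (xi*Sigma_s))
p = exp(-2.5164e+22 * 282.4 * 1e-24 / 1.33)
p = 0.0047811

0.0047811


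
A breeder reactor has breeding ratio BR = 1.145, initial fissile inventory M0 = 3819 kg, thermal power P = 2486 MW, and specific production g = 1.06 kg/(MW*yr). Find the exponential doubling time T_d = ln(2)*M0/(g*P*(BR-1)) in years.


Breeding gain G = BR - 1 = 1.145 - 1 = 0.145
Fissile production rate = g * P * G = 1.06 * 2486 * 0.145 = 382.0982 kg/yr
T_d = ln(2) * M0 / (g * P * G)
T_d = ln(2) * 3819 / 382.0982 = 6.9279 yr

6.9279


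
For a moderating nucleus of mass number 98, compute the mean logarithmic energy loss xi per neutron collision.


xi = 1 + (A-1)^2/(2A) * ln((A-1)/(A+1))
xi = 1 + (98-1)^2/(2*98) * ln((98-1)/(98 +1))
xi = 0.020270

0.020270


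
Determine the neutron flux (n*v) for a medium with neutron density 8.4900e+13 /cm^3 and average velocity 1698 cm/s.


phi = n * v
phi = 8.4900e+13 * 1698
phi = 1.4416e+17 /cm^2/s

1.4416e+17


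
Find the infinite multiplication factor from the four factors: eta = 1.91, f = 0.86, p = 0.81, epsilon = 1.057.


k_inf = eta * f * p * epsilon
k_inf = 1.91 * 0.86 * 0.81 * 1.057
k_inf = 1.4063

1.4063


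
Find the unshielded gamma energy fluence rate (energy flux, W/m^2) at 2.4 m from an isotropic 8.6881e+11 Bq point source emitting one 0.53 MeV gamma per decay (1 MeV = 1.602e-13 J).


psi = A * E * 1.602e-13 / (4*pi*r^2)
psi = 8.6881e+11 * 0.53 * 1.602e-13 / (4*pi*2.4^2)
psi = 0.0010191 W/m^2

0.0010191


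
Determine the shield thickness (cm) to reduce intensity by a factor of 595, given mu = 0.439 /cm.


x = ln(factor) / mu
x = ln(595) / 0.439
x = 14.553 cm

14.553


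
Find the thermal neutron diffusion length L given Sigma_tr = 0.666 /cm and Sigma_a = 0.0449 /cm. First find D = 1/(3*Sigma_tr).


D = 1 / (3 * Sigma_tr) = 1 / (3 * 0.666) = 0.5005005 cm
L = sqrt(D / Sigma_a)
L = sqrt(0.5005005 / 0.0449)
L = 3.3387 cm

3.3387


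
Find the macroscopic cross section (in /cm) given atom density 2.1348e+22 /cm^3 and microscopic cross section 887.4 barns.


Sigma = N * sigma_barns * 1e-24
Sigma = 2.1348e+22 * 887.4 * 1e-24
Sigma = 18.944 /cm

18.944


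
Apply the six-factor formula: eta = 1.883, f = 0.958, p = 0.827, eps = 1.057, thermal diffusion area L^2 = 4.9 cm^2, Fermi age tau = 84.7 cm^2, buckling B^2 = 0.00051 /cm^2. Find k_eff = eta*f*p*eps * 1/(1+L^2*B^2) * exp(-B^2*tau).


k_inf = eta*f*p*eps = 1.883*0.958*0.827*1.057 = 1.576872
P_TNL = 1/(1 + L^2*B^2) = 1/(1 + 4.9*0.00051) = 0.9975072
P_FNL = exp(-B^2*tau) = exp(-0.00051*84.7) = 0.9577227
k_eff = k_inf * P_TNL * P_FNL = 1.576872 * 0.9975072 * 0.9577227
k_eff = 1.5064

1.5064


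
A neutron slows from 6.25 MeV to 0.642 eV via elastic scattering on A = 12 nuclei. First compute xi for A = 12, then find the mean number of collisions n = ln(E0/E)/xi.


xi = 1 + (A-1)^2/(2A)*ln((A-1)/(A+1)) = 0.1577690 (for A = 12)
n = ln(E0/E) / xi
n = ln(6.25e6 / 0.642) / 0.1577690
n = ln(9.735202e+06) / 0.1577690 = 101.99

101.99


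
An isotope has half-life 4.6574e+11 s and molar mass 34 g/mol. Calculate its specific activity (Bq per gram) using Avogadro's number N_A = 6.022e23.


lambda = ln(2) / t_half = ln(2) / 4.6574e+11 = 1.488271e-12 /s
SA = lambda * N_A / M
SA = 1.488271e-12 * 6.022e23 / 34
SA = 2.6360e+10 Bq/g

2.6360e+10
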